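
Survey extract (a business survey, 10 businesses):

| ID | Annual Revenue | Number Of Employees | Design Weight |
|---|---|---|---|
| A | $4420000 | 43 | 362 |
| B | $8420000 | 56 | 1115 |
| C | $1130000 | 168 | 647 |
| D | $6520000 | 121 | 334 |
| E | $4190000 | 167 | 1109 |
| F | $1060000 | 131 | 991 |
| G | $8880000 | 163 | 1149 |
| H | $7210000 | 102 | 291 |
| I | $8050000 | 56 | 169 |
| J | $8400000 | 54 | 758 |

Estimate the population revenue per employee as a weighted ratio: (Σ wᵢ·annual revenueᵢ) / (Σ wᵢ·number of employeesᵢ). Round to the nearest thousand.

Σ wᵢ·y = 4420000×362 + 8420000×1115 + 1130000×647 + 6520000×334 + 4190000×1109 + 1060000×991 + 8880000×1149 + 7210000×291 + 8050000×169 + 8400000×758
  = 1600040000 + 9388300000 + 731110000 + 2177680000 + 4646710000 + 1050460000 + 10203120000 + 2098110000 + 1360450000 + 6367200000 = 39623180000
Σ wᵢ·x = 43×362 + 56×1115 + 168×647 + 121×334 + 167×1109 + 131×991 + 163×1149 + 102×291 + 56×169 + 54×758
  = 15566 + 62440 + 108696 + 40414 + 185203 + 129821 + 187287 + 29682 + 9464 + 40932 = 809505
Ratio = 39623180000 / 809505 = 48947.418

49000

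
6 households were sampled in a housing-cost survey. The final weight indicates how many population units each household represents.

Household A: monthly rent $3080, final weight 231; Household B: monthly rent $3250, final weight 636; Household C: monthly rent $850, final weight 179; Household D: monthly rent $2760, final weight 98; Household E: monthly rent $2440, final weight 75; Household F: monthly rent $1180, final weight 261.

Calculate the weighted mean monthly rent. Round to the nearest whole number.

2495

Weighted sum = 3692090
Sum of weights = 1480
Weighted mean = 3692090 / 1480 = 2494.6554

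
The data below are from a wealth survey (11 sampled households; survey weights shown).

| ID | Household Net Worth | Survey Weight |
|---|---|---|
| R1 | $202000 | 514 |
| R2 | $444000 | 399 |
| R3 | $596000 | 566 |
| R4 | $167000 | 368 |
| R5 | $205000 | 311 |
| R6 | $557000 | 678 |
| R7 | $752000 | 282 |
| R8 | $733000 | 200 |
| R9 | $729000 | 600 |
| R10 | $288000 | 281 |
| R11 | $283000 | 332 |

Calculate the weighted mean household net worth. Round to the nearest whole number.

Weighted sum = 202000×514 + 444000×399 + 596000×566 + 167000×368 + 205000×311 + 557000×678 + 752000×282 + 733000×200 + 729000×600 + 288000×281 + 283000×332
  = 2092125000
Sum of weights = 514 + 399 + 566 + 368 + 311 + 678 + 282 + 200 + 600 + 281 + 332 = 4531
Weighted mean = 2092125000 / 4531 = 461735.82

461736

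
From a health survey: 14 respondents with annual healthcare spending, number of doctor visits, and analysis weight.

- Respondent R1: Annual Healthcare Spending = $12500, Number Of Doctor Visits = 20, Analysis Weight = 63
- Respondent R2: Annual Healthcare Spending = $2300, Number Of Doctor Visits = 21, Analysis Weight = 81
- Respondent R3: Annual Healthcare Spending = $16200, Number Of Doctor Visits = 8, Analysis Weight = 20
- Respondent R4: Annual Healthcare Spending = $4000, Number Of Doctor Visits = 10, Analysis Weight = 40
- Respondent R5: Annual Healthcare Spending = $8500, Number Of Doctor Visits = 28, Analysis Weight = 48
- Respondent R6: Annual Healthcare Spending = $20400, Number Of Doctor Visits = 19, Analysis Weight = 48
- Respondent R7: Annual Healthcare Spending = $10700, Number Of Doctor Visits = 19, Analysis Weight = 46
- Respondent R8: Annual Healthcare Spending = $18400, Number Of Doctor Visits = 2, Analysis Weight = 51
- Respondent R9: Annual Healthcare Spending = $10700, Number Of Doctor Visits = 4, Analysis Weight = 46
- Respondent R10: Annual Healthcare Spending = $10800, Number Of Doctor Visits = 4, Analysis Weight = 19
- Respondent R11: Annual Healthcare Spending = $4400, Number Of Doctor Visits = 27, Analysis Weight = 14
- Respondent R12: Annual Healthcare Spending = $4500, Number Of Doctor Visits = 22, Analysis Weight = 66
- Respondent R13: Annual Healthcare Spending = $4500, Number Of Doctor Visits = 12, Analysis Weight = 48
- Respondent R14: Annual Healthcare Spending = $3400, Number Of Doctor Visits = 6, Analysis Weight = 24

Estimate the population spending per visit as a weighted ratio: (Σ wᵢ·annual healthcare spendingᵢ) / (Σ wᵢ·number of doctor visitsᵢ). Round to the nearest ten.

Σ wᵢ·y = 5629200
Σ wᵢ·x = 9563
Ratio = 5629200 / 9563 = 588.64373

590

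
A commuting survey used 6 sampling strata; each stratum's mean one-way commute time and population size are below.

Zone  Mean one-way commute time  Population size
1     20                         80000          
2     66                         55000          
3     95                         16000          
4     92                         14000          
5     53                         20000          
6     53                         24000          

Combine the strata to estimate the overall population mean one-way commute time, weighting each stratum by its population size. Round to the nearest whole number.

50

Σ Nₕ·x̄ₕ = 20×80000 + 66×55000 + 95×16000 + 92×14000 + 53×20000 + 53×24000
  = 1600000 + 3630000 + 1520000 + 1288000 + 1060000 + 1272000 = 10370000
Σ Nₕ = 80000 + 55000 + 16000 + 14000 + 20000 + 24000 = 209000
Overall mean = 10370000 / 209000 = 49.617225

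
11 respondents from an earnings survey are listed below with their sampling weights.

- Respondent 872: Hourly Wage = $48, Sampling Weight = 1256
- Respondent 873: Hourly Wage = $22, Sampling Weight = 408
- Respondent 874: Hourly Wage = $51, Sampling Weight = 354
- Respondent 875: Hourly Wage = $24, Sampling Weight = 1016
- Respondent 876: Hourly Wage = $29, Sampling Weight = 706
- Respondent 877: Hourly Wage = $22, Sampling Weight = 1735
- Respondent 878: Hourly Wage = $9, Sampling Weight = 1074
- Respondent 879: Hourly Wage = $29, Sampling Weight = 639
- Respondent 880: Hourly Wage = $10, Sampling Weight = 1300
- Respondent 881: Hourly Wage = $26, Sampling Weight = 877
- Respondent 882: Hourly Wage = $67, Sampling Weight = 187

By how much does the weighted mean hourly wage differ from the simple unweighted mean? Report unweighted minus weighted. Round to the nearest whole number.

5

Unweighted sum = 48 + 22 + 51 + 24 + 29 + 22 + 9 + 29 + 10 + 26 + 67 = 337
Unweighted mean = 337 / 11 = 30.636364
Weighted sum = 48×1256 + 22×408 + 51×354 + 24×1016 + 29×706 + 22×1735 + 9×1074 + 29×639 + 10×1300 + 26×877 + 67×187
  = 60288 + 8976 + 18054 + 24384 + 20474 + 38170 + 9666 + 18531 + 13000 + 22802 + 12529 = 246874
Sum of weights = 1256 + 408 + 354 + 1016 + 706 + 1735 + 1074 + 639 + 1300 + 877 + 187 = 9552
Weighted mean = 246874 / 9552 = 25.845268
Difference (unweighted minus weighted) = 4.7910956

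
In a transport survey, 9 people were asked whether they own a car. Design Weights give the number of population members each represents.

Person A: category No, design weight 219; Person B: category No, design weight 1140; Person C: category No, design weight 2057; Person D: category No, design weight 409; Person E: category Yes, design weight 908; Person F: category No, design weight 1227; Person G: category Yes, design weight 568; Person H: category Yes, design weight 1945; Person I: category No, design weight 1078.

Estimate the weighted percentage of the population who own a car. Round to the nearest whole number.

36

Sum of weights for 'Yes' = 908 + 568 + 1945 = 3421
Total weight = 219 + 1140 + 2057 + 409 + 908 + 1227 + 568 + 1945 + 1078 = 9551
Weighted proportion = 3421 / 9551 = 0.35818239 → 35.818239%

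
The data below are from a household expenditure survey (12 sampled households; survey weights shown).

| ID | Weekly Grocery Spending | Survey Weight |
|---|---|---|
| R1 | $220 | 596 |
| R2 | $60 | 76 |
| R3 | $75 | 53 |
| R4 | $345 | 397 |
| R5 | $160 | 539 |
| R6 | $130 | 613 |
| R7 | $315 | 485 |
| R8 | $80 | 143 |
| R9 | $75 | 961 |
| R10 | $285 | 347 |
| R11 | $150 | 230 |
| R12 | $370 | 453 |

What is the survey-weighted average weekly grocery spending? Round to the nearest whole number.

Weighted sum = 220×596 + 60×76 + 75×53 + 345×397 + 160×539 + 130×613 + 315×485 + 80×143 + 75×961 + 285×347 + 150×230 + 370×453
  = 979845
Sum of weights = 4893
Weighted mean = 979845 / 4893 = 200.25445

200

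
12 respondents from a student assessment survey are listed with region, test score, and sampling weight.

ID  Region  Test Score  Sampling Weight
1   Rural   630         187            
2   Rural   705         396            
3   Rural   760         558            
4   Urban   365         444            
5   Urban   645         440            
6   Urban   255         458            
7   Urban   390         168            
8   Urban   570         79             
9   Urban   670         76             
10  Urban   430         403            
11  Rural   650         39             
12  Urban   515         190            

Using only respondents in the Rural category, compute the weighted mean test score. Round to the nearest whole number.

717

Rural rows: 1, 2, 3, 11
Weighted sum = 630×187 + 705×396 + 760×558 + 650×39
  = 117810 + 279180 + 424080 + 25350 = 846420
Sum of weights = 187 + 396 + 558 + 39 = 1180
Weighted mean = 846420 / 1180 = 717.30508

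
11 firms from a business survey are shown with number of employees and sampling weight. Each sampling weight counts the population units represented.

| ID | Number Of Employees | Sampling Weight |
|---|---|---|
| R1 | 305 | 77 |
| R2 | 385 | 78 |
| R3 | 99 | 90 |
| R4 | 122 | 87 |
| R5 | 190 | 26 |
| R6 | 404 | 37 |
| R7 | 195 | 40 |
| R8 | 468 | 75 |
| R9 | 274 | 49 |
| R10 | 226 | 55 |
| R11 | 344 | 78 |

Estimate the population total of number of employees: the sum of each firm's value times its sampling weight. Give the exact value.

Weighted total = 305×77 + 385×78 + 99×90 + 122×87 + 190×26 + 404×37 + 195×40 + 468×75 + 274×49 + 226×55 + 344×78
  = 23485 + 30030 + 8910 + 10614 + 4940 + 14948 + 7800 + 35100 + 13426 + 12430 + 26832 = 188515

188515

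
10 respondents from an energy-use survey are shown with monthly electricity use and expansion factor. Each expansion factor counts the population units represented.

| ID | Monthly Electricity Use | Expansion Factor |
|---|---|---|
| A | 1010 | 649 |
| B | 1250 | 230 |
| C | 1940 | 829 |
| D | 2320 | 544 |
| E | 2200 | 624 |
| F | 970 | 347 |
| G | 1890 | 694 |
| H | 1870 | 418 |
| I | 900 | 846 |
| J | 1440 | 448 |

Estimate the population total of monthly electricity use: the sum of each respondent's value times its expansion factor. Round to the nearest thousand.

9023000

Weighted total = 1010×649 + 1250×230 + 1940×829 + 2320×544 + 2200×624 + 970×347 + 1890×694 + 1870×418 + 900×846 + 1440×448
  = 655490 + 287500 + 1608260 + 1262080 + 1372800 + 336590 + 1311660 + 781660 + 761400 + 645120 = 9022560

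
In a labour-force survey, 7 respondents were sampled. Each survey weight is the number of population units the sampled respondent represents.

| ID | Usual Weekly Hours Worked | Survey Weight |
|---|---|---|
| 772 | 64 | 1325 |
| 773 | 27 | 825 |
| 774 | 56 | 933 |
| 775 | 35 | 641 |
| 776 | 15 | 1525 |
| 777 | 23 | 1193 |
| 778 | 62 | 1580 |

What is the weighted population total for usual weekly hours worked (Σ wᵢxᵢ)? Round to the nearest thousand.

330000

Weighted total = 64×1325 + 27×825 + 56×933 + 35×641 + 15×1525 + 23×1193 + 62×1580
  = 84800 + 22275 + 52248 + 22435 + 22875 + 27439 + 97960 = 330032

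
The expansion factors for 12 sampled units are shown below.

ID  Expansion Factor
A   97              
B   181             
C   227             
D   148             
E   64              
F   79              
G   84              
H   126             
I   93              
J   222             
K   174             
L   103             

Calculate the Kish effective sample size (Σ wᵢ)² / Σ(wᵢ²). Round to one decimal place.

Σ wᵢ = 97 + 181 + 227 + 148 + 64 + 79 + 84 + 126 + 93 + 222 + 174 + 103 = 1598
Σ wᵢ² = 247690
n_eff = 1598² / 247690 = 2553604 / 247690 = 10.309677

10.3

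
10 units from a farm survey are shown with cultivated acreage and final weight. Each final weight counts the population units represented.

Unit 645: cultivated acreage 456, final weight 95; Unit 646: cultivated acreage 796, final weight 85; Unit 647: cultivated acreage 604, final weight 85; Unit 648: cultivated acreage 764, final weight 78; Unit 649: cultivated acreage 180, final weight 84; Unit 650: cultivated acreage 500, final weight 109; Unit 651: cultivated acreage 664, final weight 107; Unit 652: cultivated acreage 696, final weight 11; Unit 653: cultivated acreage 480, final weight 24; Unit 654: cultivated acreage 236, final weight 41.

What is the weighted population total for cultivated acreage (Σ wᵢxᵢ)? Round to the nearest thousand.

391000

Weighted total = 456×95 + 796×85 + 604×85 + 764×78 + 180×84 + 500×109 + 664×107 + 696×11 + 480×24 + 236×41
  = 391432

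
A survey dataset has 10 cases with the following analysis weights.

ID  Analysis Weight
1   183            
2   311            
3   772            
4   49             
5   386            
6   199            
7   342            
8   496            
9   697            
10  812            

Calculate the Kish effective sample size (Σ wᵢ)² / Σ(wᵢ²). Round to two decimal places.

7.44

Σ wᵢ = 4247
Σ wᵢ² = 33489 + 96721 + 595984 + 2401 + 148996 + 39601 + 116964 + 246016 + 485809 + 659344 = 2425325
n_eff = 4247² / 2425325 = 18037009 / 2425325 = 7.4369452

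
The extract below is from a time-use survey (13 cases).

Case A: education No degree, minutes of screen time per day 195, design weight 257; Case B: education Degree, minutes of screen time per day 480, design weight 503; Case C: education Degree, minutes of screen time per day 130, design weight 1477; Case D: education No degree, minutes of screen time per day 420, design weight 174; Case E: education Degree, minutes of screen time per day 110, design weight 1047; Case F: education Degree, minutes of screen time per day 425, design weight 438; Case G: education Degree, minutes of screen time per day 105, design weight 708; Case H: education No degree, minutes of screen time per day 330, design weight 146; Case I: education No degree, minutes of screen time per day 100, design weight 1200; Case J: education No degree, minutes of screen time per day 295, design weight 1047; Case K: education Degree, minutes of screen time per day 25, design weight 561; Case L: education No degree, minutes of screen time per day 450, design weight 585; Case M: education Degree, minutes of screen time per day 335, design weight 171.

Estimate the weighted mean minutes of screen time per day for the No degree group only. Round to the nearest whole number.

253

No degree rows: A, D, H, I, J, L
Weighted sum = 195×257 + 420×174 + 330×146 + 100×1200 + 295×1047 + 450×585
  = 50115 + 73080 + 48180 + 120000 + 308865 + 263250 = 863490
Sum of weights = 257 + 174 + 146 + 1200 + 1047 + 585 = 3409
Weighted mean = 863490 / 3409 = 253.29715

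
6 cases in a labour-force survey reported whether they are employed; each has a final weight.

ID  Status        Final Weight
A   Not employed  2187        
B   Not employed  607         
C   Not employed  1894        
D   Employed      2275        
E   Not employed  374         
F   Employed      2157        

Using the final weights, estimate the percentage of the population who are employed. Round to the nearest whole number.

Sum of weights for 'Employed' = 2275 + 2157 = 4432
Total weight = 2187 + 607 + 1894 + 2275 + 374 + 2157 = 9494
Weighted proportion = 4432 / 9494 = 0.46682115 → 46.682115%

47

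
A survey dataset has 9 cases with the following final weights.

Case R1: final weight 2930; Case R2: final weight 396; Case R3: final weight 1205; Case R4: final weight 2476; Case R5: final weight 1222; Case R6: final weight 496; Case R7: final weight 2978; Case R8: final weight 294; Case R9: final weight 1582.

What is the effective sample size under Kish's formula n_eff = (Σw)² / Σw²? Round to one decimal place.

Σ wᵢ = 2930 + 396 + 1205 + 2476 + 1222 + 496 + 2978 + 294 + 1582 = 13579
Σ wᵢ² = 8584900 + 156816 + 1452025 + 6130576 + 1493284 + 246016 + 8868484 + 86436 + 2502724 = 29521261
n_eff = 13579² / 29521261 = 184389241 / 29521261 = 6.2459812

6.2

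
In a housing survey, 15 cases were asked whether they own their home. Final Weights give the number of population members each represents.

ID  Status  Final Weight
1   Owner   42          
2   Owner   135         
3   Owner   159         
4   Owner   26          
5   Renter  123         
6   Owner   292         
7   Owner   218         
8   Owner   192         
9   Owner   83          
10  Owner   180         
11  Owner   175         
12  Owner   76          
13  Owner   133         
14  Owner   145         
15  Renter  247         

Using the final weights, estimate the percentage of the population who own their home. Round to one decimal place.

83.4

Sum of weights for 'Owner' = 42 + 135 + 159 + 26 + 292 + 218 + 192 + 83 + 180 + 175 + 76 + 133 + 145 = 1856
Total weight = 2226
Weighted proportion = 1856 / 2226 = 0.83378257 → 83.378257%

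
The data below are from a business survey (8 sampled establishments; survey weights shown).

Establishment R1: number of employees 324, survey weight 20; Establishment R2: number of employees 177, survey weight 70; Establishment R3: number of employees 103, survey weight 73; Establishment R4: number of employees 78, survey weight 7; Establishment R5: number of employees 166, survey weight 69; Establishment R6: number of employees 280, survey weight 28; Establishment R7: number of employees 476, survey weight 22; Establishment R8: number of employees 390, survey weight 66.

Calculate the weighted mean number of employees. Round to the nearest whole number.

232

Weighted sum = 324×20 + 177×70 + 103×73 + 78×7 + 166×69 + 280×28 + 476×22 + 390×66
  = 6480 + 12390 + 7519 + 546 + 11454 + 7840 + 10472 + 25740 = 82441
Sum of weights = 355
Weighted mean = 82441 / 355 = 232.22817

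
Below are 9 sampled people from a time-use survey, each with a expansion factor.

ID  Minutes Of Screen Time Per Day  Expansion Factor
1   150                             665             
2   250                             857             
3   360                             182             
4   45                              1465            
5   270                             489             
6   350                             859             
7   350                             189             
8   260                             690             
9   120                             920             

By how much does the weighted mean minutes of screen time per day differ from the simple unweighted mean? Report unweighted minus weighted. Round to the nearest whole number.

Unweighted sum = 150 + 250 + 360 + 45 + 270 + 350 + 350 + 260 + 120 = 2155
Unweighted mean = 2155 / 9 = 239.44444
Weighted sum = 150×665 + 250×857 + 360×182 + 45×1465 + 270×489 + 350×859 + 350×189 + 260×690 + 120×920
  = 99750 + 214250 + 65520 + 65925 + 132030 + 300650 + 66150 + 179400 + 110400 = 1234075
Sum of weights = 665 + 857 + 182 + 1465 + 489 + 859 + 189 + 690 + 920 = 6316
Weighted mean = 1234075 / 6316 = 195.3887
Difference (unweighted minus weighted) = 44.055749

44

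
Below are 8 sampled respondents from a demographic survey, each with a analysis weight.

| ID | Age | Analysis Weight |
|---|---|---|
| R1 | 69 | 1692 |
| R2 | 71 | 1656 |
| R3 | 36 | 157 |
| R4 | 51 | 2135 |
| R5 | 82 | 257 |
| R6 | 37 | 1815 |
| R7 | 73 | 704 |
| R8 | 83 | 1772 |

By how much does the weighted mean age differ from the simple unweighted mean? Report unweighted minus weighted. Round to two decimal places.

0.37

Unweighted sum = 69 + 71 + 36 + 51 + 82 + 37 + 73 + 83 = 502
Unweighted mean = 502 / 8 = 62.75
Weighted sum = 69×1692 + 71×1656 + 36×157 + 51×2135 + 82×257 + 37×1815 + 73×704 + 83×1772
  = 116748 + 117576 + 5652 + 108885 + 21074 + 67155 + 51392 + 147076 = 635558
Sum of weights = 1692 + 1656 + 157 + 2135 + 257 + 1815 + 704 + 1772 = 10188
Weighted mean = 635558 / 10188 = 62.383
Difference (unweighted minus weighted) = 0.36700039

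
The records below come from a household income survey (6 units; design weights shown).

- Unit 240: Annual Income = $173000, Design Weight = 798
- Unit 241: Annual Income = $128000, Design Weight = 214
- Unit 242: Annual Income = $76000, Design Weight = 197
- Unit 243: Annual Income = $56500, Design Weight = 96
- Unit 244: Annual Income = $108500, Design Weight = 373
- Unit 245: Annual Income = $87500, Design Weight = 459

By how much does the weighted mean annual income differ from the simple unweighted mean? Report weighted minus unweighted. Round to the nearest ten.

19780

Unweighted sum = 173000 + 128000 + 76000 + 56500 + 108500 + 87500 = 629500
Unweighted mean = 629500 / 6 = 104916.67
Weighted sum = 173000×798 + 128000×214 + 76000×197 + 56500×96 + 108500×373 + 87500×459
  = 138054000 + 27392000 + 14972000 + 5424000 + 40470500 + 40162500 = 266475000
Sum of weights = 798 + 214 + 197 + 96 + 373 + 459 = 2137
Weighted mean = 266475000 / 2137 = 124695.84
Difference (weighted minus unweighted) = 19779.169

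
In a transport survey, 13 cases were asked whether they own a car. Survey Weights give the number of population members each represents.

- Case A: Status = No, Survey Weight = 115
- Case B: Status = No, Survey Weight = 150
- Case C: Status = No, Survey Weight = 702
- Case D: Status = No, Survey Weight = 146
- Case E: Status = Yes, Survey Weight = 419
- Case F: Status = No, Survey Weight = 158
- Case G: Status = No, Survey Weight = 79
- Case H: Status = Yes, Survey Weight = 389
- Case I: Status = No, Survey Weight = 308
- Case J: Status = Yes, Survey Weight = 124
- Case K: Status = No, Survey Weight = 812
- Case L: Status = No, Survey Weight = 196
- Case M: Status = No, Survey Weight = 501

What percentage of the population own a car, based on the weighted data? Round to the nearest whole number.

23

Sum of weights for 'Yes' = 419 + 389 + 124 = 932
Total weight = 4099
Weighted proportion = 932 / 4099 = 0.22737253 → 22.737253%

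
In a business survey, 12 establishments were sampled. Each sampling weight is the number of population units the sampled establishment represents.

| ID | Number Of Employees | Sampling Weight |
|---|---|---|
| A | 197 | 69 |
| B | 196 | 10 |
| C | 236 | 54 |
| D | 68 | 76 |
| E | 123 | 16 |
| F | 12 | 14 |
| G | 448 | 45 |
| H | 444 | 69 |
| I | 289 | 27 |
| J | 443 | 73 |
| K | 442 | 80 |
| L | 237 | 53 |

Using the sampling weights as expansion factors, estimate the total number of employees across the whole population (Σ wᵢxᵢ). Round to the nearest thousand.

Weighted total = 197×69 + 196×10 + 236×54 + 68×76 + 123×16 + 12×14 + 448×45 + 444×69 + 289×27 + 443×73 + 442×80 + 237×53
  = 13593 + 1960 + 12744 + 5168 + 1968 + 168 + 20160 + 30636 + 7803 + 32339 + 35360 + 12561 = 174460

174000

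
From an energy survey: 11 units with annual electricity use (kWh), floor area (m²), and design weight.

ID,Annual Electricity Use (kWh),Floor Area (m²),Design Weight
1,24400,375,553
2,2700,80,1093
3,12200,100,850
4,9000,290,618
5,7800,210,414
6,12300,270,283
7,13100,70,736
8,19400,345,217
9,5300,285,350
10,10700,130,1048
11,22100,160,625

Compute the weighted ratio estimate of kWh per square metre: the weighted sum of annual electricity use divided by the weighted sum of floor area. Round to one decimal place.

Σ wᵢ·y = 24400×553 + 2700×1093 + 12200×850 + 9000×618 + 7800×414 + 12300×283 + 13100×736 + 19400×217 + 5300×350 + 10700×1048 + 22100×625
  = 13493200 + 2951100 + 10370000 + 5562000 + 3229200 + 3480900 + 9641600 + 4209800 + 1855000 + 11213600 + 13812500 = 79818900
Σ wᵢ·x = 375×553 + 80×1093 + 100×850 + 290×618 + 210×414 + 270×283 + 70×736 + 345×217 + 285×350 + 130×1048 + 160×625
  = 207375 + 87440 + 85000 + 179220 + 86940 + 76410 + 51520 + 74865 + 99750 + 136240 + 100000 = 1184760
Ratio = 79818900 / 1184760 = 67.371366

67.4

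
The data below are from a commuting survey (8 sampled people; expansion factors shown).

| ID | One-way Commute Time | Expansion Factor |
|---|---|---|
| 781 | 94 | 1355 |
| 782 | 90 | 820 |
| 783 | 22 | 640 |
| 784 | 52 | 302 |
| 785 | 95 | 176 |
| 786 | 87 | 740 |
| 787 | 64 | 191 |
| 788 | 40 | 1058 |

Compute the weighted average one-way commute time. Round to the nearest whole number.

Weighted sum = 94×1355 + 90×820 + 22×640 + 52×302 + 95×176 + 87×740 + 64×191 + 40×1058
  = 127370 + 73800 + 14080 + 15704 + 16720 + 64380 + 12224 + 42320 = 366598
Sum of weights = 1355 + 820 + 640 + 302 + 176 + 740 + 191 + 1058 = 5282
Weighted mean = 366598 / 5282 = 69.40515

69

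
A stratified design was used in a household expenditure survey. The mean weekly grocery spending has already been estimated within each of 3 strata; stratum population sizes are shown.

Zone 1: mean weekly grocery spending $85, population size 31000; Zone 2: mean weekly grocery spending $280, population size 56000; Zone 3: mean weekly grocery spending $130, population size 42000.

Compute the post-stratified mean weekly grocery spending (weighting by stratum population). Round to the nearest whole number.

Σ Nₕ·x̄ₕ = 85×31000 + 280×56000 + 130×42000
  = 2635000 + 15680000 + 5460000 = 23775000
Σ Nₕ = 31000 + 56000 + 42000 = 129000
Overall mean = 23775000 / 129000 = 184.30233

184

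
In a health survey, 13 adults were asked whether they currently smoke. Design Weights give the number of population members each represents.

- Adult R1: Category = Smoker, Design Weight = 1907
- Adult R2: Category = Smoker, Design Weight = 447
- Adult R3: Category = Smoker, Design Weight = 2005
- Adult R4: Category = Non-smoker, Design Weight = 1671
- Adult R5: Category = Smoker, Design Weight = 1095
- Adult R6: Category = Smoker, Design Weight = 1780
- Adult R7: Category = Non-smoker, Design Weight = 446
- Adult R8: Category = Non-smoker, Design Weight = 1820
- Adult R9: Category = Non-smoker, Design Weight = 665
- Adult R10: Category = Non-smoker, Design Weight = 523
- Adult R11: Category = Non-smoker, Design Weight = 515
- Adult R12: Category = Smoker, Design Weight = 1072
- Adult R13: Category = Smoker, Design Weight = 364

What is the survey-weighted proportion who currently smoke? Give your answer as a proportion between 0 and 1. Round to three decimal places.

0.606

Sum of weights for 'Smoker' = 1907 + 447 + 2005 + 1095 + 1780 + 1072 + 364 = 8670
Total weight = 14310
Weighted proportion = 8670 / 14310 = 0.60587002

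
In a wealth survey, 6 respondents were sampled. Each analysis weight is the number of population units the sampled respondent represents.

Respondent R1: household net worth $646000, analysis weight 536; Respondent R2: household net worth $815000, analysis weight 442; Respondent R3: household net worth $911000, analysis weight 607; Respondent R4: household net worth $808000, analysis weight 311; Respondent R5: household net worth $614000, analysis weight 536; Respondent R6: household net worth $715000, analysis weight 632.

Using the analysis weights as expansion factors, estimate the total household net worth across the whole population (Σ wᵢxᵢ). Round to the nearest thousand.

Weighted total = 646000×536 + 815000×442 + 911000×607 + 808000×311 + 614000×536 + 715000×632
  = 346256000 + 360230000 + 552977000 + 251288000 + 329104000 + 451880000 = 2291735000

2291735000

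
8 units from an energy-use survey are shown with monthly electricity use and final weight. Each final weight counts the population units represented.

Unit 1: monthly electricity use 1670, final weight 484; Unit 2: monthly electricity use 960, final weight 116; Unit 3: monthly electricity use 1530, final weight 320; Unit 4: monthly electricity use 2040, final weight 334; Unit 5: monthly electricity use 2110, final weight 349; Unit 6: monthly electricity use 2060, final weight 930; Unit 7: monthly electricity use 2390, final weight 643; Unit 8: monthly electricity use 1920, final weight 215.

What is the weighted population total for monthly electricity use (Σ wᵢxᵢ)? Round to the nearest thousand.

6692000

Weighted total = 6692360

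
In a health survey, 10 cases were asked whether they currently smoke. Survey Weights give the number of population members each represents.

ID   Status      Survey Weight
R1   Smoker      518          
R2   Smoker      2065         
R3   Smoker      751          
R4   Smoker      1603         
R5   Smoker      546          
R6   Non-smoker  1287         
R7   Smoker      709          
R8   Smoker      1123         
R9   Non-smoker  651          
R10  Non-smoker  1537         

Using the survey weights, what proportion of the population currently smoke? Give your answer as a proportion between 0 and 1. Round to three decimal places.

Sum of weights for 'Smoker' = 518 + 2065 + 751 + 1603 + 546 + 709 + 1123 = 7315
Total weight = 518 + 2065 + 751 + 1603 + 546 + 1287 + 709 + 1123 + 651 + 1537 = 10790
Weighted proportion = 7315 / 10790 = 0.67794254

0.678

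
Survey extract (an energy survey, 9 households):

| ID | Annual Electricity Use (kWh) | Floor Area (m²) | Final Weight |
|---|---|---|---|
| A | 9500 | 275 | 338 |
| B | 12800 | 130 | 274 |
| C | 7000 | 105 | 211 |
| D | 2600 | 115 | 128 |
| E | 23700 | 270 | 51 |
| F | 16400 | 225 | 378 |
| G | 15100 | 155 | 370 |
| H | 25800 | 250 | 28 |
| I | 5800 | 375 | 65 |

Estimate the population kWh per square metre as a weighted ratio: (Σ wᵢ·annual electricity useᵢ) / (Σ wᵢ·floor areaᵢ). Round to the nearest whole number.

64

Σ wᵢ·y = 9500×338 + 12800×274 + 7000×211 + 2600×128 + 23700×51 + 16400×378 + 15100×370 + 25800×28 + 5800×65
  = 3211000 + 3507200 + 1477000 + 332800 + 1208700 + 6199200 + 5587000 + 722400 + 377000 = 22622300
Σ wᵢ·x = 275×338 + 130×274 + 105×211 + 115×128 + 270×51 + 225×378 + 155×370 + 250×28 + 375×65
  = 92950 + 35620 + 22155 + 14720 + 13770 + 85050 + 57350 + 7000 + 24375 = 352990
Ratio = 22622300 / 352990 = 64.087651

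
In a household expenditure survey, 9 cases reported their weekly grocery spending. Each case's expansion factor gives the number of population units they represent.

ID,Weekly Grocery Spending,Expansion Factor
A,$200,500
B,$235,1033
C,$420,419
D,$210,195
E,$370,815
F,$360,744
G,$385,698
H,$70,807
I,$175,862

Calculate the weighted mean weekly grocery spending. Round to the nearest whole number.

264

Weighted sum = 200×500 + 235×1033 + 420×419 + 210×195 + 370×815 + 360×744 + 385×698 + 70×807 + 175×862
  = 1605145
Sum of weights = 500 + 1033 + 419 + 195 + 815 + 744 + 698 + 807 + 862 = 6073
Weighted mean = 1605145 / 6073 = 264.30841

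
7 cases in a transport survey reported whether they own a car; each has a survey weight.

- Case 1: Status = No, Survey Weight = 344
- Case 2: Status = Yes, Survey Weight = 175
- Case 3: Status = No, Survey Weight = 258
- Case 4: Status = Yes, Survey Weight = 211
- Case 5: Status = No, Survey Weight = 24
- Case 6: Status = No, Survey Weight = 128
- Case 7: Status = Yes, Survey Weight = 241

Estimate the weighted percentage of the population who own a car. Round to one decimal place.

Sum of weights for 'Yes' = 175 + 211 + 241 = 627
Total weight = 1381
Weighted proportion = 627 / 1381 = 0.45401883 → 45.401883%

45.4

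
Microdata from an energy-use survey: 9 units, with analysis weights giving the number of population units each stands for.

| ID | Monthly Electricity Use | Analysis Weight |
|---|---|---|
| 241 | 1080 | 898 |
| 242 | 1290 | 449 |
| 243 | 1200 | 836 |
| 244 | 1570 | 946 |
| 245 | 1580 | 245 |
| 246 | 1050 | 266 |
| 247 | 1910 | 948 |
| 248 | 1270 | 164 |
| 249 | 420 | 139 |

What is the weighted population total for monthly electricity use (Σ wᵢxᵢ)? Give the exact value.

6781210

Weighted total = 1080×898 + 1290×449 + 1200×836 + 1570×946 + 1580×245 + 1050×266 + 1910×948 + 1270×164 + 420×139
  = 969840 + 579210 + 1003200 + 1485220 + 387100 + 279300 + 1810680 + 208280 + 58380 = 6781210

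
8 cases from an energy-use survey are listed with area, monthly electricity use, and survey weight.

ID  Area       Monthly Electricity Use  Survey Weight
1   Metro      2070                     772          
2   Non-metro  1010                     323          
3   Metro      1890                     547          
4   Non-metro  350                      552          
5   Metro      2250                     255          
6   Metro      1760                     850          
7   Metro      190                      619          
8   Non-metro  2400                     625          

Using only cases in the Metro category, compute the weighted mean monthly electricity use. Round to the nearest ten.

1580

Metro rows: 1, 3, 5, 6, 7
Weighted sum = 2070×772 + 1890×547 + 2250×255 + 1760×850 + 190×619
  = 1598040 + 1033830 + 573750 + 1496000 + 117610 = 4819230
Sum of weights = 772 + 547 + 255 + 850 + 619 = 3043
Weighted mean = 4819230 / 3043 = 1583.7102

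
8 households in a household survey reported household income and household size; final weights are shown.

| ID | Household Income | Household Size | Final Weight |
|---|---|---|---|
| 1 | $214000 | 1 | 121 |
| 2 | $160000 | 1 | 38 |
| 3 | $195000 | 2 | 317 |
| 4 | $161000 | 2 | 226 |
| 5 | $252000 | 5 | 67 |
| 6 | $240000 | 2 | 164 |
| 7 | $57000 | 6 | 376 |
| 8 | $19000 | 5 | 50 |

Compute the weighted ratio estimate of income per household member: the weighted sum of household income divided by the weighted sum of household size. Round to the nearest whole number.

Σ wᵢ·y = 214000×121 + 160000×38 + 195000×317 + 161000×226 + 252000×67 + 240000×164 + 57000×376 + 19000×50
  = 208801000
Σ wᵢ·x = 1×121 + 1×38 + 2×317 + 2×226 + 5×67 + 2×164 + 6×376 + 5×50
  = 121 + 38 + 634 + 452 + 335 + 328 + 2256 + 250 = 4414
Ratio = 208801000 / 4414 = 47304.259

47304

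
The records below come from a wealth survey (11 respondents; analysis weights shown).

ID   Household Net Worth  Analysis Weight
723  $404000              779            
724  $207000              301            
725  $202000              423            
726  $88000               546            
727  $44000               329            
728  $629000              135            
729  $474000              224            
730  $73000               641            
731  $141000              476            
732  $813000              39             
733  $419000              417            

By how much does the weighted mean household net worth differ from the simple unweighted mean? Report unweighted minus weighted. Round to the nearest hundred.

Unweighted sum = 404000 + 207000 + 202000 + 88000 + 44000 + 629000 + 474000 + 73000 + 141000 + 813000 + 419000 = 3494000
Unweighted mean = 3494000 / 11 = 317636.36
Weighted sum = 404000×779 + 207000×301 + 202000×423 + 88000×546 + 44000×329 + 629000×135 + 474000×224 + 73000×641 + 141000×476 + 813000×39 + 419000×417
  = 314716000 + 62307000 + 85446000 + 48048000 + 14476000 + 84915000 + 106176000 + 46793000 + 67116000 + 31707000 + 174723000 = 1036423000
Sum of weights = 779 + 301 + 423 + 546 + 329 + 135 + 224 + 641 + 476 + 39 + 417 = 4310
Weighted mean = 1036423000 / 4310 = 240469.37
Difference (unweighted minus weighted) = 77166.99

77200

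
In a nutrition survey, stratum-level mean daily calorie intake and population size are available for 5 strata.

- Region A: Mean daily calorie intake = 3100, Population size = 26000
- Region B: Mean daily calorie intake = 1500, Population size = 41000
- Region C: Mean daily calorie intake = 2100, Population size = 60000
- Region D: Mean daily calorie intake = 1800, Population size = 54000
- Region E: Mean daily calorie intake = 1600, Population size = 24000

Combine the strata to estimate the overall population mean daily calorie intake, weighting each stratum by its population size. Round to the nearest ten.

1970

Σ Nₕ·x̄ₕ = 3100×26000 + 1500×41000 + 2100×60000 + 1800×54000 + 1600×24000
  = 80600000 + 61500000 + 126000000 + 97200000 + 38400000 = 403700000
Σ Nₕ = 26000 + 41000 + 60000 + 54000 + 24000 = 205000
Overall mean = 403700000 / 205000 = 1969.2683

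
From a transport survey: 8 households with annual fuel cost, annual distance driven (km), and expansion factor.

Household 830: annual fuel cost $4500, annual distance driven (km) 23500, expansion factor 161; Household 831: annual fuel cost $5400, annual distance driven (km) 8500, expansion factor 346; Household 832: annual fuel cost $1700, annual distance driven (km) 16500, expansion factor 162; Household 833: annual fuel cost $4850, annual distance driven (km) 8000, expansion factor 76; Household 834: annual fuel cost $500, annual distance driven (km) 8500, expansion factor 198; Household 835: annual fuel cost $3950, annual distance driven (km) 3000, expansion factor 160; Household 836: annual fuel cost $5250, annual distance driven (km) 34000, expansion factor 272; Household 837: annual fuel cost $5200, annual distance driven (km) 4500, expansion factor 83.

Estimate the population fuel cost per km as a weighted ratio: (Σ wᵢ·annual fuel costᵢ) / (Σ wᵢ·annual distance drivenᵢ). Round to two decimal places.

0.27

Σ wᵢ·y = 4500×161 + 5400×346 + 1700×162 + 4850×76 + 500×198 + 3950×160 + 5250×272 + 5200×83
  = 5827500
Σ wᵢ·x = 23500×161 + 8500×346 + 16500×162 + 8000×76 + 8500×198 + 3000×160 + 34000×272 + 4500×83
  = 3783500 + 2941000 + 2673000 + 608000 + 1683000 + 480000 + 9248000 + 373500 = 21790000
Ratio = 5827500 / 21790000 = 0.26743919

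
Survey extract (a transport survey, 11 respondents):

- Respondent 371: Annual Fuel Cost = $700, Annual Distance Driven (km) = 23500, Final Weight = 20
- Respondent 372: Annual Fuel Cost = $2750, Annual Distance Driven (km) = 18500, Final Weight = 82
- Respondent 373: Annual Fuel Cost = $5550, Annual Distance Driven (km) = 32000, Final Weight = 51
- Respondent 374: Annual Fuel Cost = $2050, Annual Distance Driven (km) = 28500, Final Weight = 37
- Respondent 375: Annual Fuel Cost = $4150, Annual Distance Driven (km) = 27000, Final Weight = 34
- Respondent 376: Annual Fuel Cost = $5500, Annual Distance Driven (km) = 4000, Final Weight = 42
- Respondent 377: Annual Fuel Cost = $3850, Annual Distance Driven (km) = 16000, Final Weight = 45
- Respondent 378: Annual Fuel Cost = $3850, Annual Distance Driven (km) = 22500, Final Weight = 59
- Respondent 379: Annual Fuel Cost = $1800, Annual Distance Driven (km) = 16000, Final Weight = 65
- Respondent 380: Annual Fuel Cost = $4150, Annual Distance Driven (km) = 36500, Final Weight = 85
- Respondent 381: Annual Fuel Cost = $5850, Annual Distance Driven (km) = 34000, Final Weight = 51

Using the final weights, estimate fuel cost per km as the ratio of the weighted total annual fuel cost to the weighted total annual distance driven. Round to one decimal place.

Σ wᵢ·y = 700×20 + 2750×82 + 5550×51 + 2050×37 + 4150×34 + 5500×42 + 3850×45 + 3850×59 + 1800×65 + 4150×85 + 5850×51
  = 2139000
Σ wᵢ·x = 23500×20 + 18500×82 + 32000×51 + 28500×37 + 27000×34 + 4000×42 + 16000×45 + 22500×59 + 16000×65 + 36500×85 + 34000×51
  = 470000 + 1517000 + 1632000 + 1054500 + 918000 + 168000 + 720000 + 1327500 + 1040000 + 3102500 + 1734000 = 13683500
Ratio = 2139000 / 13683500 = 0.15631966

0.2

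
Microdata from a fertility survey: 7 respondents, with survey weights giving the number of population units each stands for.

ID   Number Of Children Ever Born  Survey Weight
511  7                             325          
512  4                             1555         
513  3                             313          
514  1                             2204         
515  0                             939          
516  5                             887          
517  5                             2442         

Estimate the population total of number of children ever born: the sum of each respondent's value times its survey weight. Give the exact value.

28283

Weighted total = 7×325 + 4×1555 + 3×313 + 1×2204 + 0×939 + 5×887 + 5×2442
  = 2275 + 6220 + 939 + 2204 + 0 + 4435 + 12210 = 28283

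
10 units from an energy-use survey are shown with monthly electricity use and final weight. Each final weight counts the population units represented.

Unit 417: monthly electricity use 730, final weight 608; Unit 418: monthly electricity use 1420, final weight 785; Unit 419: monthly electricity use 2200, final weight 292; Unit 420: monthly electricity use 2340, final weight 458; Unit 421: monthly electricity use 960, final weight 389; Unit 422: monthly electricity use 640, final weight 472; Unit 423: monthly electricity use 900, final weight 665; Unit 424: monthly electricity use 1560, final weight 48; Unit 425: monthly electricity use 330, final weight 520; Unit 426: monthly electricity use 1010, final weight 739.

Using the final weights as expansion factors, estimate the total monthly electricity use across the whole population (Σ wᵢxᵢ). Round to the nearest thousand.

5540000

Weighted total = 730×608 + 1420×785 + 2200×292 + 2340×458 + 960×389 + 640×472 + 900×665 + 1560×48 + 330×520 + 1010×739
  = 443840 + 1114700 + 642400 + 1071720 + 373440 + 302080 + 598500 + 74880 + 171600 + 746390 = 5539550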